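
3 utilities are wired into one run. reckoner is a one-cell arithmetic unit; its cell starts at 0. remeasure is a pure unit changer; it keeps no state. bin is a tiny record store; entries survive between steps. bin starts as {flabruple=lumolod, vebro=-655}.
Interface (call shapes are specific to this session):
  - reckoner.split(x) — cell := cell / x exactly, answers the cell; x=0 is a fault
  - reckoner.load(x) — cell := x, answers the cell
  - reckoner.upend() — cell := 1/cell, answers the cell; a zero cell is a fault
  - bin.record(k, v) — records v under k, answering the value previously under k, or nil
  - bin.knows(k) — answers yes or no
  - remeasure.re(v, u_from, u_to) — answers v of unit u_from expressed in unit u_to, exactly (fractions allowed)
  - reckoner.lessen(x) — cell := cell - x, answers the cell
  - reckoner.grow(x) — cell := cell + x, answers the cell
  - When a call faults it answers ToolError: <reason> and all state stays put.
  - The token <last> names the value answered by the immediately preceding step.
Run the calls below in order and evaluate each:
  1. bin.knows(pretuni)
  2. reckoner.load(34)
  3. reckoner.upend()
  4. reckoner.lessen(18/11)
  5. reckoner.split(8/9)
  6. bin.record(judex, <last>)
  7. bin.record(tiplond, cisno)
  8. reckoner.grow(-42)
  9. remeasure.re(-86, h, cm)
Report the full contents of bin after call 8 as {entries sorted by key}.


Act: bin.knows[pretuni]
Obs: no
Act: reckoner.load[34]
Obs: 34
Act: reckoner.upend[]
Obs: 1/34
Act: reckoner.lessen[18/11]
Obs: -601/374
Act: reckoner.split[8/9]
Obs: -5409/2992
Act: bin.record[judex; <last>]
Obs: nil
Act: bin.record[tiplond; cisno]
Obs: nil
Act: reckoner.grow[-42]
Obs: -131073/2992
Act: remeasure.re[-86; h; cm]
Obs: ToolError: incompatible units

Answer: {flabruple=lumolod, judex=-5409/2992, tiplond=cisno, vebro=-655}


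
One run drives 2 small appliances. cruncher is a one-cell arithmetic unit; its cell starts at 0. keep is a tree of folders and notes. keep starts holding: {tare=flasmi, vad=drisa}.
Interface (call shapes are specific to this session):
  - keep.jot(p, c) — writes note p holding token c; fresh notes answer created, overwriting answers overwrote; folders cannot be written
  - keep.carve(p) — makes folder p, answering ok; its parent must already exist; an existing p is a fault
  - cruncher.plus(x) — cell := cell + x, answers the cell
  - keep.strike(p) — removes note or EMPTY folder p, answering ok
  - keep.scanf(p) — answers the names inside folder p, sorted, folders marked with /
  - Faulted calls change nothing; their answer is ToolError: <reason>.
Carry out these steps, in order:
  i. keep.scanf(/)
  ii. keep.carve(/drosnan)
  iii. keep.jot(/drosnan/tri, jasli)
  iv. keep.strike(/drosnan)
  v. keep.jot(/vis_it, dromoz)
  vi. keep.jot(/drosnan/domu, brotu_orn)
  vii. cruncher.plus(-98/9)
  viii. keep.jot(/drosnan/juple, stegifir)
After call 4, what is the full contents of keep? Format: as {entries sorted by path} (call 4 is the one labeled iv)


Answer: {drosnan/, drosnan/tri=jasli, tare=flasmi, vad=drisa}

Derivation:
Do: scanf[p: /]
See: [tare, vad]
Do: carve[p: /drosnan]
See: ok
Do: jot[p: /drosnan/tri; c: jasli]
See: created
Do: strike[p: /drosnan]
See: ToolError: not empty
Do: jot[p: /vis_it; c: dromoz]
See: created
Do: jot[p: /drosnan/domu; c: brotu_orn]
See: created
Do: plus[x: -98/9]
See: -98/9
Do: jot[p: /drosnan/juple; c: stegifir]
See: created


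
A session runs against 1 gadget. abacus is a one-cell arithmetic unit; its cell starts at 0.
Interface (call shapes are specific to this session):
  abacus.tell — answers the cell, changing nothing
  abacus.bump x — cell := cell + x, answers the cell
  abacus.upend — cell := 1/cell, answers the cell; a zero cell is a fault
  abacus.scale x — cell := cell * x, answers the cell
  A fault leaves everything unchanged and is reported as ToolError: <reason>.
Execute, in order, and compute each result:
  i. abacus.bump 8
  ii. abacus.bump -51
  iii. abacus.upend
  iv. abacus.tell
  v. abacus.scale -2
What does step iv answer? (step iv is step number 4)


Do: bump[x→8]
See: 8
Do: bump[x→-51]
See: -43
Do: upend[]
See: -1/43
Do: tell[]
See: -1/43
Do: scale[x→-2]
See: 2/43

Answer: -1/43


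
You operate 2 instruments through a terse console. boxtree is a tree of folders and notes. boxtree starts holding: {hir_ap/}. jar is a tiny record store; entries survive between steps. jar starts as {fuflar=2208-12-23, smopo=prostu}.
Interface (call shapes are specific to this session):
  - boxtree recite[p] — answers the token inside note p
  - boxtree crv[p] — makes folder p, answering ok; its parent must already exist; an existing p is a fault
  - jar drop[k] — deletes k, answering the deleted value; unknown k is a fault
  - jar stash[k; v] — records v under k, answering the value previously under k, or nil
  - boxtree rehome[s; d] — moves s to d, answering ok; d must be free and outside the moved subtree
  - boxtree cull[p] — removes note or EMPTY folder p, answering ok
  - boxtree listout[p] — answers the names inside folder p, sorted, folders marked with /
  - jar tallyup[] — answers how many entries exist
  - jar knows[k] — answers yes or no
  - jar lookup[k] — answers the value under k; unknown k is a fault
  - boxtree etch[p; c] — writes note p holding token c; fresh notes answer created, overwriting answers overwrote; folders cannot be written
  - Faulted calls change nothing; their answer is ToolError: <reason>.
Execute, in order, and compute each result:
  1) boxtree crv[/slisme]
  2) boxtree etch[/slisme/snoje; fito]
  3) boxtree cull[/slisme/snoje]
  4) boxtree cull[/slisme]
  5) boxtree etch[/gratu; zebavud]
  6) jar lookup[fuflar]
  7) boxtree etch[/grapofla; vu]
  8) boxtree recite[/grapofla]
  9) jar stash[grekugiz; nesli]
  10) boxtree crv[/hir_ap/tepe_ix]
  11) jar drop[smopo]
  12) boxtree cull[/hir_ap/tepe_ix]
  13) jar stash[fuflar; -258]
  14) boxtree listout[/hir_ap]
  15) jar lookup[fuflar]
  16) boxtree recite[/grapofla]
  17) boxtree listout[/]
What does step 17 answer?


Answer: [grapofla, gratu, hir_ap/]

Derivation:
Invoking boxtree crv using p: /slisme, and get ok.
Calling boxtree etch using p: /slisme/snoje, c: fito, giving created.
I try boxtree cull using p: /slisme/snoje, — result: ok.
I run boxtree cull using p: /slisme, → ok.
Now I run boxtree etch using p: /gratu, c: zebavud, and get created.
I call jar lookup using k: fuflar, — result: 2208-12-23.
I run boxtree etch using p: /grapofla, c: vu, and see created.
I call boxtree recite using p: /grapofla, which returns vu.
Then jar stash using k: grekugiz, v: nesli, yielding nil.
Calling boxtree crv using p: /hir_ap/tepe_ix, which returns ok.
I use jar drop using k: smopo, and get prostu.
I try boxtree cull using p: /hir_ap/tepe_ix, and get ok.
Next I call jar stash using k: fuflar, v: -258, yielding 2208-12-23.
Then boxtree listout using p: /hir_ap, — result: [].
I run jar lookup using k: fuflar, → -258.
Using boxtree recite using p: /grapofla, and observe vu.
Calling boxtree listout using p: /, and see [grapofla, gratu, hir_ap/].


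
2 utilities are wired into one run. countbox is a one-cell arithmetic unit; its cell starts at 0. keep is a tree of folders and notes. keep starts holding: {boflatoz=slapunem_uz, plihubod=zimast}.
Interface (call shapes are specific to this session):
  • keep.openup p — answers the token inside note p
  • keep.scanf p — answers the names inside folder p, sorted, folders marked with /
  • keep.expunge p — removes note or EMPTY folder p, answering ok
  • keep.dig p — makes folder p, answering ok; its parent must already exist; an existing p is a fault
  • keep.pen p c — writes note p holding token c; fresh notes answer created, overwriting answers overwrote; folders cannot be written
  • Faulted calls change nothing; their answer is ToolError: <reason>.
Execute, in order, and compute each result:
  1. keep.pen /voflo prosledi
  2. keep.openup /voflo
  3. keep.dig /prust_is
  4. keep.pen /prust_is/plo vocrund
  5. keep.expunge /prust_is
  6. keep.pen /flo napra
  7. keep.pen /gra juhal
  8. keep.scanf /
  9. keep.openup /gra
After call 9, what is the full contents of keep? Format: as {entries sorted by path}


Answer: {boflatoz=slapunem_uz, flo=napra, gra=juhal, plihubod=zimast, prust_is/, prust_is/plo=vocrund, voflo=prosledi}

Derivation:
Calling keep.pen(p: /voflo, c: prosledi), yielding created.
I use keep.openup(p: /voflo), and get prosledi.
Then keep.dig(p: /prust_is), giving ok.
I call keep.pen(p: /prust_is/plo, c: vocrund), and observe created.
Then keep.expunge(p: /prust_is), — result: ToolError: not empty.
I call keep.pen(p: /flo, c: napra), — result: created.
Now I run keep.pen(p: /gra, c: juhal): created.
Then keep.scanf(p: /), → [boflatoz, flo, gra, plihubod, prust_is/, voflo].
Calling keep.openup(p: /gra), yielding juhal.


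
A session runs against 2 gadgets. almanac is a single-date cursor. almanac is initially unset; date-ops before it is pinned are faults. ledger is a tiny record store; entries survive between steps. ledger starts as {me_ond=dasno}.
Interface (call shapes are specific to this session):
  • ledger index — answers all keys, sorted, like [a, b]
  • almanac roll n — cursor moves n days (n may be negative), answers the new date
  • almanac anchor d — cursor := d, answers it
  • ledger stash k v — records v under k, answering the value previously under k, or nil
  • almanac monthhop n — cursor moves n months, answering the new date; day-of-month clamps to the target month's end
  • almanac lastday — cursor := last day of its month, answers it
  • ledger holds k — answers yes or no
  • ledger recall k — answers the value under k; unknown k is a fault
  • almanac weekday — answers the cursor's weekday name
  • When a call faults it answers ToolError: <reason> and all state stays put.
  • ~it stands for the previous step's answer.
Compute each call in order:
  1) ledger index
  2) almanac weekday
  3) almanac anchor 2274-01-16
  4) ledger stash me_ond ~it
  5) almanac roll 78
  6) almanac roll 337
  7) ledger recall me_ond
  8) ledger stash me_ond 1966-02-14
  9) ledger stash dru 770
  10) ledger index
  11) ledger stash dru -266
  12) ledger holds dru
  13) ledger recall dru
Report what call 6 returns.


# ledger index() == [me_ond]
# almanac weekday() == ToolError: no date set
# almanac anchor(d: 2274-01-16) == 2274-01-16
# ledger stash(k: me_ond, v: ~it) == dasno
# almanac roll(n: 78) == 2274-04-04
# almanac roll(n: 337) == 2275-03-07
# ledger recall(k: me_ond) == 2274-01-16
# ledger stash(k: me_ond, v: 1966-02-14) == 2274-01-16
# ledger stash(k: dru, v: 770) == nil
# ledger index() == [dru, me_ond]
# ledger stash(k: dru, v: -266) == 770
# ledger holds(k: dru) == yes
# ledger recall(k: dru) == -266

Answer: 2275-03-07


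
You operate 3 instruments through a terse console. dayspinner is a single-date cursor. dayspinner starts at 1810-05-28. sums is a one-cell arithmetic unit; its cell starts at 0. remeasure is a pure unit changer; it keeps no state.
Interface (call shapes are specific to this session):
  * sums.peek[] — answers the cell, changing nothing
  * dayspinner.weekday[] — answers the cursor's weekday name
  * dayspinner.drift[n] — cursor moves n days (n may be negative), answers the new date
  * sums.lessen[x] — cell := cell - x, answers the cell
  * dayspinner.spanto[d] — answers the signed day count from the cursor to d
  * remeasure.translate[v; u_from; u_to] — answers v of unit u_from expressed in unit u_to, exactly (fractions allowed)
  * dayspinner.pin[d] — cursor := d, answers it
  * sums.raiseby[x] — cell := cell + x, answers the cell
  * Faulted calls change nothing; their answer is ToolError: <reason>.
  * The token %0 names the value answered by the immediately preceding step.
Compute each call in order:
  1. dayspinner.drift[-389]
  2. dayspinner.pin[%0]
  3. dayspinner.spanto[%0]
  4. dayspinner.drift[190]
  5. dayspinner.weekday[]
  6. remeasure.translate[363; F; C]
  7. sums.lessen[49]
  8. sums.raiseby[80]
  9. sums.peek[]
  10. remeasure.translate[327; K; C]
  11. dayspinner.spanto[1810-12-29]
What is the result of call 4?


Answer: 1809-11-10

Derivation:
! dayspinner.drift(n='-389') ~> 1809-05-04
! dayspinner.pin(d='%0') ~> 1809-05-04
! dayspinner.spanto(d='%0') ~> 0
! dayspinner.drift(n='190') ~> 1809-11-10
! dayspinner.weekday() ~> Friday
! remeasure.translate(v='363', u_from='F', u_to='C') ~> 1655/9
! sums.lessen(x='49') ~> -49
! sums.raiseby(x='80') ~> 31
! sums.peek() ~> 31
! remeasure.translate(v='327', u_from='K', u_to='C') ~> 1077/20
! dayspinner.spanto(d='1810-12-29') ~> 414


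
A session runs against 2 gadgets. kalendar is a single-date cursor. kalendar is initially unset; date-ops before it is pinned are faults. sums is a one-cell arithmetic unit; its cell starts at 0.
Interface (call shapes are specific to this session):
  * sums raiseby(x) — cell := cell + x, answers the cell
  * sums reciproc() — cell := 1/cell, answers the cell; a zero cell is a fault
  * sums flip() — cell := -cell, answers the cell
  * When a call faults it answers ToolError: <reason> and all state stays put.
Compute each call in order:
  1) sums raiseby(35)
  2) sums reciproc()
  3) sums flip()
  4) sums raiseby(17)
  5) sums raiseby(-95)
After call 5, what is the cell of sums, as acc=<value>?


Answer: acc=-2731/35

Derivation:
! 1. sums raiseby(x=35) -> 35
! 2. sums reciproc() -> 1/35
! 3. sums flip() -> -1/35
! 4. sums raiseby(x=17) -> 594/35
! 5. sums raiseby(x=-95) -> -2731/35


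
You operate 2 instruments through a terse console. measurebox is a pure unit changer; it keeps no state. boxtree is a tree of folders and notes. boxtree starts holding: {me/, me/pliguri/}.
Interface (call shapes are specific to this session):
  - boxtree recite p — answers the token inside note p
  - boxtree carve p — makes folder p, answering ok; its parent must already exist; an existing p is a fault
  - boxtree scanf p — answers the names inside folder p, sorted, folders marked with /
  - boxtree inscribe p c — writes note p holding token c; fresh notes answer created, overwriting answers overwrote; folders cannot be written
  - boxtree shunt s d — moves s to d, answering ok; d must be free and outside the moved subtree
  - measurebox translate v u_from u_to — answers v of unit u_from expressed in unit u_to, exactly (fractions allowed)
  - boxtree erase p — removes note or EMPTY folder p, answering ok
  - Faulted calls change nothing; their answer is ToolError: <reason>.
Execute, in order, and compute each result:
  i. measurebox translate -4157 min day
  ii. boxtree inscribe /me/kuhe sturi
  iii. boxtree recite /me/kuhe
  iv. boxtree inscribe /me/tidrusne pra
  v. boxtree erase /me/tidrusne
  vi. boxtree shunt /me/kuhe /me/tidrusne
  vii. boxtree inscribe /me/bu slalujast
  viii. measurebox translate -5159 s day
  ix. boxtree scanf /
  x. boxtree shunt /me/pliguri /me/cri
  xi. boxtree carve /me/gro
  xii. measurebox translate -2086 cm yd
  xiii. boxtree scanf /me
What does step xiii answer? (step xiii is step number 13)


Next I call measurebox translate using v='-4157', u_from='min', u_to='day', which returns -4157/1440.
I run boxtree inscribe using p='/me/kuhe', c='sturi', which returns created.
Calling boxtree recite using p='/me/kuhe', and observe sturi.
Invoking boxtree inscribe using p='/me/tidrusne', c='pra', and see created.
I call boxtree erase using p='/me/tidrusne', and see ok.
I try boxtree shunt using s='/me/kuhe', d='/me/tidrusne', → ok.
I run boxtree inscribe using p='/me/bu', c='slalujast', yielding created.
I run measurebox translate using v='-5159', u_from='s', u_to='day', → -5159/86400.
I invoke boxtree scanf using p='/', which returns [me/].
Using boxtree shunt using s='/me/pliguri', d='/me/cri', yielding ok.
I try boxtree carve using p='/me/gro', and see ok.
I try measurebox translate using v='-2086', u_from='cm', u_to='yd', and observe -26075/1143.
Next I call boxtree scanf using p='/me', and observe [bu, cri/, gro/, tidrusne].

Answer: [bu, cri/, gro/, tidrusne]


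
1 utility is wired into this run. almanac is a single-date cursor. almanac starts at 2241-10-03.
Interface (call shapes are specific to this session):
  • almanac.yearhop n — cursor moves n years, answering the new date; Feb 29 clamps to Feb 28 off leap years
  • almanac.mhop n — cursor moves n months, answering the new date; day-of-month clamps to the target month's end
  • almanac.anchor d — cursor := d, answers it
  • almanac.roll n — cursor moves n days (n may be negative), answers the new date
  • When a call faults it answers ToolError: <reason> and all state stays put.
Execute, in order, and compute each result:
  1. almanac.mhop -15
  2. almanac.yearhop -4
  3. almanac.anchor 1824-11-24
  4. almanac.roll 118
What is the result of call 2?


Answer: 2236-07-03

Derivation:
[in] almanac.mhop n→-15
  2240-07-03
[in] almanac.yearhop n→-4
  2236-07-03
[in] almanac.anchor d→1824-11-24
  1824-11-24
[in] almanac.roll n→118
  1825-03-22


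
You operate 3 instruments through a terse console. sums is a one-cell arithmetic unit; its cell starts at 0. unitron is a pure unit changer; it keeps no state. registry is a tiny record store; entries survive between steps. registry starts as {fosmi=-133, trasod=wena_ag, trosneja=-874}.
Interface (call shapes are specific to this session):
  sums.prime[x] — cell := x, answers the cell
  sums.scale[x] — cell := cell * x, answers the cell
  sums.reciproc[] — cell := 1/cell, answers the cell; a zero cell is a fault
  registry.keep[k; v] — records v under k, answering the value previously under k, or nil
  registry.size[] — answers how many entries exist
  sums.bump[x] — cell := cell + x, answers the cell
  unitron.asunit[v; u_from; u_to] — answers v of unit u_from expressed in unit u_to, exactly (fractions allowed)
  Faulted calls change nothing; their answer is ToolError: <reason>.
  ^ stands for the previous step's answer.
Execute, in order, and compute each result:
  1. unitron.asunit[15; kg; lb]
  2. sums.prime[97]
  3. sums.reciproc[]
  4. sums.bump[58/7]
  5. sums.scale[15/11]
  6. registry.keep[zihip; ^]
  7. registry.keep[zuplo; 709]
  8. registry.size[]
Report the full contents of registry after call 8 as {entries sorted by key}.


→ unitron.asunit(v=15, u_from=kg, u_to=lb)
← 1500000000/45359237
→ sums.prime(x=97)
← 97
→ sums.reciproc()
← 1/97
→ sums.bump(x=58/7)
← 5633/679
→ sums.scale(x=15/11)
← 84495/7469
→ registry.keep(k=zihip, v=^)
← nil
→ registry.keep(k=zuplo, v=709)
← nil
→ registry.size()
← 5

Answer: {fosmi=-133, trasod=wena_ag, trosneja=-874, zihip=84495/7469, zuplo=709}


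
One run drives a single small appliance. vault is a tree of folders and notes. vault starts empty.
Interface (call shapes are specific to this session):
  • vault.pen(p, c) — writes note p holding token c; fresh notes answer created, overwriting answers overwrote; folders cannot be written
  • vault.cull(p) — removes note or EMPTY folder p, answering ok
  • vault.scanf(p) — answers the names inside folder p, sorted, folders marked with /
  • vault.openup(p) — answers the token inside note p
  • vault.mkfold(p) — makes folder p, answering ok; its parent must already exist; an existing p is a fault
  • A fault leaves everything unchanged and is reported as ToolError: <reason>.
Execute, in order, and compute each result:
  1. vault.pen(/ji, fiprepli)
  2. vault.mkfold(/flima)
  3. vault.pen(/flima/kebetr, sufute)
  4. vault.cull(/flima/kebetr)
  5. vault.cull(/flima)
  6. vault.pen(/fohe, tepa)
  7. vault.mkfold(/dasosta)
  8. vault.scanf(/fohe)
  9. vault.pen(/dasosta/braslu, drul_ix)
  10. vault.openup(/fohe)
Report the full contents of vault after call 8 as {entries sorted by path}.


;; 1. vault.pen(p='/ji', c='fiprepli') : created
;; 2. vault.mkfold(p='/flima') : ok
;; 3. vault.pen(p='/flima/kebetr', c='sufute') : created
;; 4. vault.cull(p='/flima/kebetr') : ok
;; 5. vault.cull(p='/flima') : ok
;; 6. vault.pen(p='/fohe', c='tepa') : created
;; 7. vault.mkfold(p='/dasosta') : ok
;; 8. vault.scanf(p='/fohe') : ToolError: not a directory
;; 9. vault.pen(p='/dasosta/braslu', c='drul_ix') : created
;; 10. vault.openup(p='/fohe') : tepa

Answer: {dasosta/, fohe=tepa, ji=fiprepli}


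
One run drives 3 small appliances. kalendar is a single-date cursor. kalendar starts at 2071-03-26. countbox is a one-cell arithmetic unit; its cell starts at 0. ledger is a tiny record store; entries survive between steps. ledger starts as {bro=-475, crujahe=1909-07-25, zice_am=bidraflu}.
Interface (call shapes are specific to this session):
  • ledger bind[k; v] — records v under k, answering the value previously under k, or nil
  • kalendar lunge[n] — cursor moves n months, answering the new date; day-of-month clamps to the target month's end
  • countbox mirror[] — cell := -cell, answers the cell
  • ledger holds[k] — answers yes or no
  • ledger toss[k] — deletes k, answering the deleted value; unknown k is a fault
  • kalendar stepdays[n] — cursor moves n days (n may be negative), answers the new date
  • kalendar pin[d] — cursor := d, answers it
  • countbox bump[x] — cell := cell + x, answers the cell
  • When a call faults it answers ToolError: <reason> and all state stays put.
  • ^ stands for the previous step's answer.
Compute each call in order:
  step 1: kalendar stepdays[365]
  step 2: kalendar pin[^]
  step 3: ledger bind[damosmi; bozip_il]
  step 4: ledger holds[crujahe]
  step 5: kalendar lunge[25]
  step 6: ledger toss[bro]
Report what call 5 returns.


>> kalendar stepdays(n='365')
<< 2072-03-25
>> kalendar pin(d='^')
<< 2072-03-25
>> ledger bind(k='damosmi', v='bozip_il')
<< nil
>> ledger holds(k='crujahe')
<< yes
>> kalendar lunge(n='25')
<< 2074-04-25
>> ledger toss(k='bro')
<< -475

Answer: 2074-04-25


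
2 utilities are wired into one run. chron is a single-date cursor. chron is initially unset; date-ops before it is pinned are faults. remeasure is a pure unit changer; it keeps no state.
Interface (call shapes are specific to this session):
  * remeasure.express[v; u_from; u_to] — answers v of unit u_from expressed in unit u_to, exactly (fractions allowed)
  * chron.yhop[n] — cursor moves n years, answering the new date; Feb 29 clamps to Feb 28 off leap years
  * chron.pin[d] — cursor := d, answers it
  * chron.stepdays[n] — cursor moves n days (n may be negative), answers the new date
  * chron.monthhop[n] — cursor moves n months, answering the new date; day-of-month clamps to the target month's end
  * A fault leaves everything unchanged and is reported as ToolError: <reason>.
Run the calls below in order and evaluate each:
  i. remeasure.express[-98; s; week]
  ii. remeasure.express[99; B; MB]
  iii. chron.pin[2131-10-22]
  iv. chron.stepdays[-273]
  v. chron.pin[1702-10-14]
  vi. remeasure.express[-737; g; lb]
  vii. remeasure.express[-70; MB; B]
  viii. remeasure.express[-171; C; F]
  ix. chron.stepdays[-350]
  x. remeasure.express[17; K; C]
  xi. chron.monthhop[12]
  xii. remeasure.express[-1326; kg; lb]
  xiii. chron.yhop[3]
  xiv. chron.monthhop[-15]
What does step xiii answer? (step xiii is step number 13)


I run remeasure.express with v→-98, u_from→s, u_to→week, and get -7/43200.
Next I call remeasure.express with v→99, u_from→B, u_to→MB, and get 99/1000000.
Using chron.pin with d→2131-10-22, which returns 2131-10-22.
I try chron.stepdays with n→-273, giving 2131-01-22.
Using chron.pin with d→1702-10-14, — result: 1702-10-14.
Invoking remeasure.express with v→-737, u_from→g, u_to→lb, and see -6700000/4123567.
Invoking remeasure.express with v→-70, u_from→MB, u_to→B, and observe -70000000.
Then remeasure.express with v→-171, u_from→C, u_to→F, → -1379/5.
Invoking chron.stepdays with n→-350, giving 1701-10-29.
Then remeasure.express with v→17, u_from→K, u_to→C, and observe -5123/20.
I invoke chron.monthhop with n→12, giving 1702-10-29.
I run remeasure.express with v→-1326, u_from→kg, u_to→lb, yielding -132600000000/45359237.
I use chron.yhop with n→3, — result: 1705-10-29.
I run chron.monthhop with n→-15: 1704-07-29.

Answer: 1705-10-29


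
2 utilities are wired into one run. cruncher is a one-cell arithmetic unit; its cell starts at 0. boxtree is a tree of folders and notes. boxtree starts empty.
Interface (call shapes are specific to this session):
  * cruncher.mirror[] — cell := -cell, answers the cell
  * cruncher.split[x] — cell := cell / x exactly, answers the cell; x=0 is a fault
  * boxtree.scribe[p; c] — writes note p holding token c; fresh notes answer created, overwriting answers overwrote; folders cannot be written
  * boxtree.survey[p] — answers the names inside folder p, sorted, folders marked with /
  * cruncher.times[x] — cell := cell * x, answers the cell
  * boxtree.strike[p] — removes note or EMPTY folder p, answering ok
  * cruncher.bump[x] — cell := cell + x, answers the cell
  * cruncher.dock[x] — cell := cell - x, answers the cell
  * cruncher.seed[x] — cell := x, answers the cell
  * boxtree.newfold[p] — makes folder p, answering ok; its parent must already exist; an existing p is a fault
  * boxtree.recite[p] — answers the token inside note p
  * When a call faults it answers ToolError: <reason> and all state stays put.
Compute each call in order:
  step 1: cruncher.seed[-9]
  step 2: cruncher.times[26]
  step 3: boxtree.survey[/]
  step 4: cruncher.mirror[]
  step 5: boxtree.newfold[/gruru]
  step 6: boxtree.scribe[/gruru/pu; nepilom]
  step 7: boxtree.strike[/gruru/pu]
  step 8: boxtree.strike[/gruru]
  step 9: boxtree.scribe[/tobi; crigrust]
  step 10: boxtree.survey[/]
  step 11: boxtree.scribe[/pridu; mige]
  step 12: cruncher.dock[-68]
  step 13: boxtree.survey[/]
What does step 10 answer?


Invoking cruncher.seed with x→-9, — result: -9.
Next I call cruncher.times with x→26: -234.
I use boxtree.survey with p→/, and get [].
Then cruncher.mirror(), and observe 234.
Invoking boxtree.newfold with p→/gruru, which returns ok.
Then boxtree.scribe with p→/gruru/pu, c→nepilom, and get created.
I try boxtree.strike with p→/gruru/pu, which returns ok.
Now I run boxtree.strike with p→/gruru: ok.
Invoking boxtree.scribe with p→/tobi, c→crigrust, → created.
Then boxtree.survey with p→/: [tobi].
I call boxtree.scribe with p→/pridu, c→mige, — result: created.
Then cruncher.dock with x→-68, and see 302.
I call boxtree.survey with p→/, and observe [pridu, tobi].

Answer: [tobi]


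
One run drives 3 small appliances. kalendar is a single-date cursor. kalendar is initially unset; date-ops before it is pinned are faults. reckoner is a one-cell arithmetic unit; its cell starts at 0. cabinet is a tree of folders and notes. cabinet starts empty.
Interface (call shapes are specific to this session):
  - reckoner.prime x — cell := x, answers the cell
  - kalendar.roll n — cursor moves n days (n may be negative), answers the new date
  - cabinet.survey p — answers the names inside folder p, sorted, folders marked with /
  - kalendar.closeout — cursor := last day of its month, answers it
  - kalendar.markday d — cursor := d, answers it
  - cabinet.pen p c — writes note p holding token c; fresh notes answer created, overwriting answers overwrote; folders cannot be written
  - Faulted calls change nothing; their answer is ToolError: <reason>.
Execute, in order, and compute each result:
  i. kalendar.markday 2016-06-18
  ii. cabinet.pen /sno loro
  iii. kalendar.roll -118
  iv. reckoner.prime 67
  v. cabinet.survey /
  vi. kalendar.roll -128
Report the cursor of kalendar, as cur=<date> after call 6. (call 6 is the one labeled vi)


Answer: cur=2015-10-16

Derivation:
;; kalendar.markday(d='2016-06-18') -> 2016-06-18
;; cabinet.pen(p='/sno', c='loro') -> created
;; kalendar.roll(n='-118') -> 2016-02-21
;; reckoner.prime(x='67') -> 67
;; cabinet.survey(p='/') -> [sno]
;; kalendar.roll(n='-128') -> 2015-10-16


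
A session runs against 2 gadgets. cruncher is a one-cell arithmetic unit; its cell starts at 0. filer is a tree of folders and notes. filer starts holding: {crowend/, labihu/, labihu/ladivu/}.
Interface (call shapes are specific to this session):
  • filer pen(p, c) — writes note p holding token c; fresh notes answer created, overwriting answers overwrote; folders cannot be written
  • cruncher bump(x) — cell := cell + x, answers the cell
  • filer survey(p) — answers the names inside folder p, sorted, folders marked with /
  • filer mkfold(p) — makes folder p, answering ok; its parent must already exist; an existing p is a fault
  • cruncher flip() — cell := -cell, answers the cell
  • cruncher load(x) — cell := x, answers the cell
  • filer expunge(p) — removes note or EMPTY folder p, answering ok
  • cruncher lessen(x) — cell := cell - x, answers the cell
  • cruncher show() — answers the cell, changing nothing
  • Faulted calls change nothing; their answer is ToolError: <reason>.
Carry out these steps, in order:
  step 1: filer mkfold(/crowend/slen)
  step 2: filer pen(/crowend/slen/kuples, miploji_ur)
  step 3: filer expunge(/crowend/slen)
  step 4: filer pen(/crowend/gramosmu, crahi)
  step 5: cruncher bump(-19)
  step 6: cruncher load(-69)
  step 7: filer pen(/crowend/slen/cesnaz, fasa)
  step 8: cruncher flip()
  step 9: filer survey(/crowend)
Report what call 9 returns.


~$ filer mkfold /crowend/slen
:: ok
~$ filer pen /crowend/slen/kuples miploji_ur
:: created
~$ filer expunge /crowend/slen
:: ToolError: not empty
~$ filer pen /crowend/gramosmu crahi
:: created
~$ cruncher bump -19
:: -19
~$ cruncher load -69
:: -69
~$ filer pen /crowend/slen/cesnaz fasa
:: created
~$ cruncher flip
:: 69
~$ filer survey /crowend
:: [gramosmu, slen/]

Answer: [gramosmu, slen/]


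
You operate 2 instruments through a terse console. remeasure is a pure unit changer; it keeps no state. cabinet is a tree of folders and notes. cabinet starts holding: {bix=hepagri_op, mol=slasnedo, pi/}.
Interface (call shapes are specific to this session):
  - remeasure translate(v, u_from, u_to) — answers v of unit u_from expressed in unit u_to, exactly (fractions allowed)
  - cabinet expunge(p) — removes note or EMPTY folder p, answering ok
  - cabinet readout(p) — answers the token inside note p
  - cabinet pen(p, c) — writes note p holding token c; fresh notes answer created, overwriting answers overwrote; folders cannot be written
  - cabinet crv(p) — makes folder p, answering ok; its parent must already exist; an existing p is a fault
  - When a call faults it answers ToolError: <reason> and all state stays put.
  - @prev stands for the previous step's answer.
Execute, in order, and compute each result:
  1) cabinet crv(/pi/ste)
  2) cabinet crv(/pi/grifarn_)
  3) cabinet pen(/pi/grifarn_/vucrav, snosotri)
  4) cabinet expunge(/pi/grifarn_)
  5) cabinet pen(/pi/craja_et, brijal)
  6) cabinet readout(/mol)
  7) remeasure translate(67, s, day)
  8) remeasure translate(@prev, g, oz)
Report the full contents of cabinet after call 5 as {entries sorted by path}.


Answer: {bix=hepagri_op, mol=slasnedo, pi/, pi/craja_et=brijal, pi/grifarn_/, pi/grifarn_/vucrav=snosotri, pi/ste/}

Derivation:
>> cabinet crv(p→/pi/ste)
<< ok
>> cabinet crv(p→/pi/grifarn_)
<< ok
>> cabinet pen(p→/pi/grifarn_/vucrav, c→snosotri)
<< created
>> cabinet expunge(p→/pi/grifarn_)
<< ToolError: not empty
>> cabinet pen(p→/pi/craja_et, c→brijal)
<< created
>> cabinet readout(p→/mol)
<< slasnedo
>> remeasure translate(v→67, u_from→s, u_to→day)
<< 67/86400
>> remeasure translate(v→@prev, u_from→g, u_to→oz)
<< 33500/1224699399


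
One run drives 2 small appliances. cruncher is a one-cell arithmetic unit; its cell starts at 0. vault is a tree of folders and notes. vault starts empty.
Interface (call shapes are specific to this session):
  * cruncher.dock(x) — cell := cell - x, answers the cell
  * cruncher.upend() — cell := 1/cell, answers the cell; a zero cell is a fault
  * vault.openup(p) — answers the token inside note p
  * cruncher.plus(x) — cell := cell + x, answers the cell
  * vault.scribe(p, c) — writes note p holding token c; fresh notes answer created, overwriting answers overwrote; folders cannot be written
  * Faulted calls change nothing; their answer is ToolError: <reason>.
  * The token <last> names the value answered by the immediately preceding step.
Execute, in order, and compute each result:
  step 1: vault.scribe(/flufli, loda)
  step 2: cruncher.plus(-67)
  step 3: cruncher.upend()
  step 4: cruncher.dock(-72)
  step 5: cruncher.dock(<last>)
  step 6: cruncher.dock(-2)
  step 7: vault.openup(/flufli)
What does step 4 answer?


# vault.scribe(p: /flufli, c: loda) : created
# cruncher.plus(x: -67) : -67
# cruncher.upend() : -1/67
# cruncher.dock(x: -72) : 4823/67
# cruncher.dock(x: <last>) : 0
# cruncher.dock(x: -2) : 2
# vault.openup(p: /flufli) : loda

Answer: 4823/67


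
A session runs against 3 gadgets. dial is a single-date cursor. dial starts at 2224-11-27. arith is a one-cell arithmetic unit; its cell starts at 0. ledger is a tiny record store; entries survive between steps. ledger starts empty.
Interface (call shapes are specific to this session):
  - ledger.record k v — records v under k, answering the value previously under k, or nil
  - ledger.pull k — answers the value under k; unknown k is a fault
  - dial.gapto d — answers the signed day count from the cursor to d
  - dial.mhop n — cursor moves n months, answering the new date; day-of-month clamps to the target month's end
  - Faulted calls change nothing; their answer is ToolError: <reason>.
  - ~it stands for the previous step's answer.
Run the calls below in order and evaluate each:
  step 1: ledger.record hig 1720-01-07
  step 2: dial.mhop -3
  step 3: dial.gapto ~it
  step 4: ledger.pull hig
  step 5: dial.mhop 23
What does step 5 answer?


Answer: 2226-07-27

Derivation:
[in] record k→hig v→1720-01-07
:: nil
[in] mhop n→-3
:: 2224-08-27
[in] gapto d→~it
:: 0
[in] pull k→hig
:: 1720-01-07
[in] mhop n→23
:: 2226-07-27


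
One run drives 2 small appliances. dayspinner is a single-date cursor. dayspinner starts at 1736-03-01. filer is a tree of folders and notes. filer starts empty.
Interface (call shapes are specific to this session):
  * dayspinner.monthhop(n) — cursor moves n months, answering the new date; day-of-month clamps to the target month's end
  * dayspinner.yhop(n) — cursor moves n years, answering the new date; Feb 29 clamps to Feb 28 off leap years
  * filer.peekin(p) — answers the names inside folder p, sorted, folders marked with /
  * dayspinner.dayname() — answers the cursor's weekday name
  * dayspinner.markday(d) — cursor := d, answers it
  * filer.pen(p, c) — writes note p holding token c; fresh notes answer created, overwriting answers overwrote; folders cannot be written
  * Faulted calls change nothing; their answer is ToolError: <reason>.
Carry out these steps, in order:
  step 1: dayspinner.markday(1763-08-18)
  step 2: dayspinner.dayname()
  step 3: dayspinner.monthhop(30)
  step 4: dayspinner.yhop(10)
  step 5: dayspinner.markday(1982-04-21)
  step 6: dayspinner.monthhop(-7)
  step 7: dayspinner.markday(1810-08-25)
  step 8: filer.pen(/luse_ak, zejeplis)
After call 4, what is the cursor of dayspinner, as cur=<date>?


I invoke dayspinner.markday using d=1763-08-18, and get 1763-08-18.
I invoke dayspinner.dayname(), → Thursday.
Then dayspinner.monthhop using n=30, which returns 1766-02-18.
I use dayspinner.yhop using n=10: 1776-02-18.
I run dayspinner.markday using d=1982-04-21, yielding 1982-04-21.
I call dayspinner.monthhop using n=-7, yielding 1981-09-21.
I use dayspinner.markday using d=1810-08-25, and get 1810-08-25.
I run filer.pen using p=/luse_ak, c=zejeplis: created.

Answer: cur=1776-02-18


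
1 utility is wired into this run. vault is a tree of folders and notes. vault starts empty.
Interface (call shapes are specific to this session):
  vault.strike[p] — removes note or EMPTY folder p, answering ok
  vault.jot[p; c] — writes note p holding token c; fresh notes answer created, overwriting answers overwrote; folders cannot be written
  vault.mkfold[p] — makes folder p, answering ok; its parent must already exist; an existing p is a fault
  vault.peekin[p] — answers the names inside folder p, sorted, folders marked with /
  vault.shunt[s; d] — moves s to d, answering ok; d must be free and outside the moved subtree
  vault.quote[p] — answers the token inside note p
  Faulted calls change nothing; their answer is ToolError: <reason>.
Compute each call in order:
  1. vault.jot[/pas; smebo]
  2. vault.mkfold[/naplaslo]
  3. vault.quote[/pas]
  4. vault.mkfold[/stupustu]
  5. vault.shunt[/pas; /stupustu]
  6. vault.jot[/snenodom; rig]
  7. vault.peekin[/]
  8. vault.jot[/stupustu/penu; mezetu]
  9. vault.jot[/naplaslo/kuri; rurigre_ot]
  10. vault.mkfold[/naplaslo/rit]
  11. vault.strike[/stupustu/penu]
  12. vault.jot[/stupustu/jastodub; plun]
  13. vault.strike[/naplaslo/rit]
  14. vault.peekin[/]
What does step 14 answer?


Do: vault.jot[p→/pas; c→smebo]
See: created
Do: vault.mkfold[p→/naplaslo]
See: ok
Do: vault.quote[p→/pas]
See: smebo
Do: vault.mkfold[p→/stupustu]
See: ok
Do: vault.shunt[s→/pas; d→/stupustu]
See: ToolError: exists
Do: vault.jot[p→/snenodom; c→rig]
See: created
Do: vault.peekin[p→/]
See: [naplaslo/, pas, snenodom, stupustu/]
Do: vault.jot[p→/stupustu/penu; c→mezetu]
See: created
Do: vault.jot[p→/naplaslo/kuri; c→rurigre_ot]
See: created
Do: vault.mkfold[p→/naplaslo/rit]
See: ok
Do: vault.strike[p→/stupustu/penu]
See: ok
Do: vault.jot[p→/stupustu/jastodub; c→plun]
See: created
Do: vault.strike[p→/naplaslo/rit]
See: ok
Do: vault.peekin[p→/]
See: [naplaslo/, pas, snenodom, stupustu/]

Answer: [naplaslo/, pas, snenodom, stupustu/]


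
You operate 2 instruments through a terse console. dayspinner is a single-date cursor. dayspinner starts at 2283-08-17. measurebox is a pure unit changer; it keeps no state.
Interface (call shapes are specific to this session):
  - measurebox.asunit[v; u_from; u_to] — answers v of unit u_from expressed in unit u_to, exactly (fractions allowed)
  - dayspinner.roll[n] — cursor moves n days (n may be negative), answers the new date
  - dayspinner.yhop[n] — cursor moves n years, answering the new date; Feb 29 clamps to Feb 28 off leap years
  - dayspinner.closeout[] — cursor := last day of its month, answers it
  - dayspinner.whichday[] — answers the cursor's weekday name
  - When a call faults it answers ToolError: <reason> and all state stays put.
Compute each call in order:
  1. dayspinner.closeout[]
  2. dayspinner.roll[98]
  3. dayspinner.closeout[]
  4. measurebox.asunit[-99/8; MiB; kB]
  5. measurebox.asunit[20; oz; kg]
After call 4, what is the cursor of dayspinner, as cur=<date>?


Answer: cur=2283-12-31

Derivation:
Do: closeout[]
See: 2283-08-31
Do: roll[n='98']
See: 2283-12-07
Do: closeout[]
See: 2283-12-31
Do: asunit[v='-99/8'; u_from='MiB'; u_to='kB']
See: -1622016/125
Do: asunit[v='20'; u_from='oz'; u_to='kg']
See: 45359237/80000000


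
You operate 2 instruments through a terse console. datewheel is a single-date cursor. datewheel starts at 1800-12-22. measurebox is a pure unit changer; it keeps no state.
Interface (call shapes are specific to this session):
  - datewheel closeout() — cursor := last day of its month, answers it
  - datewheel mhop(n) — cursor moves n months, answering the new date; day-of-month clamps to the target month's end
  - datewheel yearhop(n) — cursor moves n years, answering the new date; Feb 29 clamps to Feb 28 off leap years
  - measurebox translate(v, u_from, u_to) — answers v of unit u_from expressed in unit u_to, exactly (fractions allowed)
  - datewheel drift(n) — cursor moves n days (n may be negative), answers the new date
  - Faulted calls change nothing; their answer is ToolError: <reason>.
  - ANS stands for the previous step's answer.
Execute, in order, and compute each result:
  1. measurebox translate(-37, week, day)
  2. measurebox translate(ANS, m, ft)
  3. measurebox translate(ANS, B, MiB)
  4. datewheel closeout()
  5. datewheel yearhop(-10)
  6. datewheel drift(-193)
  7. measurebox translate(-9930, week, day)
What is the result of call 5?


[in] measurebox translate v='-37' u_from='week' u_to='day'
[out] -259
[in] measurebox translate v='ANS' u_from='m' u_to='ft'
[out] -323750/381
[in] measurebox translate v='ANS' u_from='B' u_to='MiB'
[out] -161875/199753728
[in] datewheel closeout
[out] 1800-12-31
[in] datewheel yearhop n='-10'
[out] 1790-12-31
[in] datewheel drift n='-193'
[out] 1790-06-21
[in] measurebox translate v='-9930' u_from='week' u_to='day'
[out] -69510

Answer: 1790-12-31
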